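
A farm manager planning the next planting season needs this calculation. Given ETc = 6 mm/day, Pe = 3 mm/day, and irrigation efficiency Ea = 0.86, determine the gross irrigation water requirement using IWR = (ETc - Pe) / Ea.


IWR = (ETc - Pe) / Ea
    = (6 - 3) / 0.86
    = 3 / 0.86
    = 3.49 mm/day


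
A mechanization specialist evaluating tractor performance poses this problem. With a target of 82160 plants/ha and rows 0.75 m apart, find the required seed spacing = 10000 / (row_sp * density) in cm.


spacing = 10000 / (row_sp * density)
        = 10000 / (0.75 * 82160)
        = 10000 / 61620
        = 0.16228 m = 16.23 cm


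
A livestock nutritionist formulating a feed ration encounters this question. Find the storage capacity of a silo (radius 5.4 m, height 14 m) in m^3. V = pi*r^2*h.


V = pi * r^2 * h
  = pi * 5.4^2 * 14
  = pi * 29.16 * 14
  = 1282.52 m^3


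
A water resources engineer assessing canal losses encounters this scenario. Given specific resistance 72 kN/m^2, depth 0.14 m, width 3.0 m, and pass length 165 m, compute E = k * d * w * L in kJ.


E = k * d * w * L
  = 72 * 0.14 * 3.0 * 165
  = 4989.60 kJ


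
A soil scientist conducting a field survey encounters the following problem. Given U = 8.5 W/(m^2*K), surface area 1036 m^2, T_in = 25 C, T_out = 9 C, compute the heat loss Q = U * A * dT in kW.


dT = 25 - (9) = 16 K
Q = U * A * dT
  = 8.5 * 1036 * 16
  = 140896 W = 140.90 kW


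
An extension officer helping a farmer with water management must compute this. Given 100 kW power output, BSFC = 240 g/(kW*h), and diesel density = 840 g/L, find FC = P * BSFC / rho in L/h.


FC = P * BSFC / rho_fuel
   = 100 * 240 / 840
   = 24000 / 840
   = 28.57 L/h


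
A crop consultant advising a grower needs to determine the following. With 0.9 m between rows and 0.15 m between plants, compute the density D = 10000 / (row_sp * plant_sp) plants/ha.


D = 10000 / (row_sp * plant_sp)
  = 10000 / (0.9 * 0.15)
  = 10000 / 0.1350
  = 74074.07 plants/ha


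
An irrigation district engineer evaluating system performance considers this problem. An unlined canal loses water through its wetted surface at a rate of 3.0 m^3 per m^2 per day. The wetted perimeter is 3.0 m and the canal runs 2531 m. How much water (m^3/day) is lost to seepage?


S = C * P * L
  = 3.0 * 3.0 * 2531
  = 22779 m^3/day


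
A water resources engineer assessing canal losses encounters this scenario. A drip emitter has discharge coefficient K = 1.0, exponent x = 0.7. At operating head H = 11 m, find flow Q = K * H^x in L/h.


Q = K * H^x
  = 1.0 * 11^0.7
  = 1.0 * 5.3577
  = 5.36 L/h


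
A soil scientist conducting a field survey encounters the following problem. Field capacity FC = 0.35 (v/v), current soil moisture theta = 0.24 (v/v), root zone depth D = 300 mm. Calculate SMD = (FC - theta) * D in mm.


SMD = (FC - theta) * D
    = (0.35 - 0.24) * 300
    = 0.110 * 300
    = 33 mm


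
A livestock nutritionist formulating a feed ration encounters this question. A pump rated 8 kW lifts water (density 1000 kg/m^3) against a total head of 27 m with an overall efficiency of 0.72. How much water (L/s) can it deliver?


Q = (P * 1000 * eta) / (rho * g * H)
  = (8 * 1000 * 0.72) / (1000 * 9.81 * 27)
  = 5760 / 264870
  = 0.02175 m^3/s = 21.75 L/s


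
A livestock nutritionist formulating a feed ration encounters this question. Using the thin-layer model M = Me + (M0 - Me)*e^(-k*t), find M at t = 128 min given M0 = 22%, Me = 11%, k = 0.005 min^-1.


M = Me + (M0 - Me) * e^(-k*t)
  = 11 + (22 - 11) * e^(-0.005*128)
  = 11 + 11 * e^(-0.640)
  = 11 + 11 * 0.52729
  = 11 + 5.8002
  = 16.80%


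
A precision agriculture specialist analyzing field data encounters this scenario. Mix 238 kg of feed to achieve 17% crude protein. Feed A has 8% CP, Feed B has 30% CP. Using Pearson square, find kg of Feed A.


parts_A = CP_b - target = 30 - 17 = 13
parts_B = target - CP_a = 17 - 8 = 9
total_parts = 13 + 9 = 22
Feed A = 238 * 13 / 22 = 140.64 kg
Feed B = 238 * 9 / 22 = 97.36 kg

140.64 kg


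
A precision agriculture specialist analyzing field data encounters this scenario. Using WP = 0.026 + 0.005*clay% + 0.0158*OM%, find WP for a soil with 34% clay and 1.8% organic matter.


WP = 0.026 + 0.005*34 + 0.0158*1.8
   = 0.026 + 0.1700 + 0.0284
   = 0.2244


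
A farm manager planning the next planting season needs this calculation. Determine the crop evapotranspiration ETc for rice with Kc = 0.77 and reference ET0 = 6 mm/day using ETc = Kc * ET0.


ETc = Kc * ET0
    = 0.77 * 6
    = 4.62 mm/day


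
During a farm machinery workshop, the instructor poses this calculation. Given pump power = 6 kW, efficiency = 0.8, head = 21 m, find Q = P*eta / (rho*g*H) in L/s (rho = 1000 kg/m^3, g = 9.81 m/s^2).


Q = (P * 1000 * eta) / (rho * g * H)
  = (6 * 1000 * 0.8) / (1000 * 9.81 * 21)
  = 4800 / 206010
  = 0.02330 m^3/s = 23.30 L/s


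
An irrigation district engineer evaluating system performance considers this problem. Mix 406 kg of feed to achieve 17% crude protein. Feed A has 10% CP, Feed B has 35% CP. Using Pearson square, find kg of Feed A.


parts_A = CP_b - target = 35 - 17 = 18
parts_B = target - CP_a = 17 - 10 = 7
total_parts = 18 + 7 = 25
Feed A = 406 * 18 / 25 = 292.32 kg
Feed B = 406 * 7 / 25 = 113.68 kg

292.32 kg


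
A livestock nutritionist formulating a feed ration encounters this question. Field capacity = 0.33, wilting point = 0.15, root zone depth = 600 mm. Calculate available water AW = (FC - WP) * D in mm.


AW = (FC - WP) * D
   = (0.33 - 0.15) * 600
   = 0.18 * 600
   = 108 mm


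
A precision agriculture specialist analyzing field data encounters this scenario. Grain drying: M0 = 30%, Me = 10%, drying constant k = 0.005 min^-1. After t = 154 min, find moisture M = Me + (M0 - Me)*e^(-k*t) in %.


M = Me + (M0 - Me) * e^(-k*t)
  = 10 + (30 - 10) * e^(-0.005*154)
  = 10 + 20 * e^(-0.770)
  = 10 + 20 * 0.46301
  = 10 + 9.2603
  = 19.26%


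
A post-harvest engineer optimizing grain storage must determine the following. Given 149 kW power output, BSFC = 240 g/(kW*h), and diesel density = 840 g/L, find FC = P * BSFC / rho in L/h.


FC = P * BSFC / rho_fuel
   = 149 * 240 / 840
   = 35760 / 840
   = 42.57 L/h


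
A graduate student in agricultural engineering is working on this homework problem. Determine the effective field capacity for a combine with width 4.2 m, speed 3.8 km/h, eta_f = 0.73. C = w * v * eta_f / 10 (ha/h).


C = w * v * eta_f / 10
  = 4.2 * 3.8 * 0.73 / 10
  = 11.65 / 10
  = 1.17 ha/h


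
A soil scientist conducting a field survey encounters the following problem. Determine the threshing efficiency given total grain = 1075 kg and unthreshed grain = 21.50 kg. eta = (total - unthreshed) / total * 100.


eta = (total - unthreshed) / total * 100
    = (1075 - 21.50) / 1075 * 100
    = 1053.50 / 1075 * 100
    = 98%


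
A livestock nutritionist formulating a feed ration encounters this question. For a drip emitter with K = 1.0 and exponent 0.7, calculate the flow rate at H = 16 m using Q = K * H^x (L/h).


Q = K * H^x
  = 1.0 * 16^0.7
  = 1.0 * 6.9644
  = 6.96 L/h


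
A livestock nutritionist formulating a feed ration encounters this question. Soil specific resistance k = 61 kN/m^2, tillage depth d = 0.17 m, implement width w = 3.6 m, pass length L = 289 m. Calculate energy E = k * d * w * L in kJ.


E = k * d * w * L
  = 61 * 0.17 * 3.6 * 289
  = 10788.95 kJ


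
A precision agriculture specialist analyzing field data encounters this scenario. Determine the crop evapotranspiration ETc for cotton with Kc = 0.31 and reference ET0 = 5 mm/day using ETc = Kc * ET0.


ETc = Kc * ET0
    = 0.31 * 5
    = 1.55 mm/day


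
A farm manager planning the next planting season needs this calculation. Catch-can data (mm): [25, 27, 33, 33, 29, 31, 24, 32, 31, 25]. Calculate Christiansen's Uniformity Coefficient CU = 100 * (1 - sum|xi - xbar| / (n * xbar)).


xbar = 290 / 10 = 29
sum|xi - xbar| = 30
CU = 100 * (1 - 30 / (10 * 29))
   = 100 * (1 - 0.1034)
   = 89.66%


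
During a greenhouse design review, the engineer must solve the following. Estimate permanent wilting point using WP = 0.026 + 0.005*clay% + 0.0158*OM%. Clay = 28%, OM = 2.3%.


WP = 0.026 + 0.005*28 + 0.0158*2.3
   = 0.026 + 0.1400 + 0.0363
   = 0.2023


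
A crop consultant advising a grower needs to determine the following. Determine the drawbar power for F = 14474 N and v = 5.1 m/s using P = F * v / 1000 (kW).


P = F * v / 1000
  = 14474 * 5.1 / 1000
  = 73817.40 / 1000
  = 73.82 kW


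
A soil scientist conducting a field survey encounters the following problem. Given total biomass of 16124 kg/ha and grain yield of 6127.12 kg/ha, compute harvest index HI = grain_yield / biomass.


HI = grain_yield / biomass
   = 6127.12 / 16124
   = 0.38


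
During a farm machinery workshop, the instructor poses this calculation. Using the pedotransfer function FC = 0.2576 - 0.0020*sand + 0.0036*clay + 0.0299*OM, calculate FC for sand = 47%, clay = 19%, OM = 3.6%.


FC = 0.2576 - 0.0020*47 + 0.0036*19 + 0.0299*3.6
   = 0.2576 - 0.0940 + 0.0684 + 0.1076
   = 0.3396


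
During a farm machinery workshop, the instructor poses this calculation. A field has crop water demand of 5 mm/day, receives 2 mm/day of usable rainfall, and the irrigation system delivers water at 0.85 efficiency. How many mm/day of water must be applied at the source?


IWR = (ETc - Pe) / Ea
    = (5 - 2) / 0.85
    = 3 / 0.85
    = 3.53 mm/day


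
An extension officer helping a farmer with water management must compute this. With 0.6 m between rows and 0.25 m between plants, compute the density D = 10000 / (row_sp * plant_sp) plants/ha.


D = 10000 / (row_sp * plant_sp)
  = 10000 / (0.6 * 0.25)
  = 10000 / 0.1500
  = 66666.67 plants/ha


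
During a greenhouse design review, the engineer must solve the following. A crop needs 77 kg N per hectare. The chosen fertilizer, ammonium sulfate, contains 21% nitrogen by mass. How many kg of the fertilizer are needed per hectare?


Rate = N_required / (N_content / 100)
     = 77 / (21 / 100)
     = 77 / 0.21
     = 366.67 kg/ha


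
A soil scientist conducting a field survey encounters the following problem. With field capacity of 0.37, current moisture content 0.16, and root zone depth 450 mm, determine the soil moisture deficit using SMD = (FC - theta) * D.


SMD = (FC - theta) * D
    = (0.37 - 0.16) * 450
    = 0.210 * 450
    = 94.50 mm


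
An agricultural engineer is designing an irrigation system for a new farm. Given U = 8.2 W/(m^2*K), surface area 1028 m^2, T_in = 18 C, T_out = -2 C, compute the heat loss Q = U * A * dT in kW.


dT = 18 - (-2) = 20 K
Q = U * A * dT
  = 8.2 * 1028 * 20
  = 168592 W = 168.59 kW


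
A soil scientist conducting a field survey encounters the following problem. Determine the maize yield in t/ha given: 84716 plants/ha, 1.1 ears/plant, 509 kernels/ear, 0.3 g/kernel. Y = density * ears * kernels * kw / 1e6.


Y = density * ears * kernels * kw
  = 84716 * 1.1 * 509 * 0.3 g/ha
  = 14229746.52 g/ha
  = 14229.75 kg/ha = 14.23 t/ha


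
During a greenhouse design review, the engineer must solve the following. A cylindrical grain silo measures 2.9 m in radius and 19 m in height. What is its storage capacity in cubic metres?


V = pi * r^2 * h
  = pi * 2.9^2 * 19
  = pi * 8.41 * 19
  = 502.00 m^3


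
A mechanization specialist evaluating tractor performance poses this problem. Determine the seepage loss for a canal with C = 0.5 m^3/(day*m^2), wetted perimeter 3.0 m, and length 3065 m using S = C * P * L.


S = C * P * L
  = 0.5 * 3.0 * 3065
  = 4597.50 m^3/day


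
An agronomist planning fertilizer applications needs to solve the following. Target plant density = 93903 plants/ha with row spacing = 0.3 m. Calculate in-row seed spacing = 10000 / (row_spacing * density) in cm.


spacing = 10000 / (row_sp * density)
        = 10000 / (0.3 * 93903)
        = 10000 / 28170.90
        = 0.35498 m = 35.50 cm


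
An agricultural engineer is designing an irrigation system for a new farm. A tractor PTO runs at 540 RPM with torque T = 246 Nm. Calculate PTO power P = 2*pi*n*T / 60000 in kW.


P = 2*pi*n*T / 60000
  = 2*pi * 540 * 246 / 60000
  = 834658.34 / 60000
  = 13.91 kW


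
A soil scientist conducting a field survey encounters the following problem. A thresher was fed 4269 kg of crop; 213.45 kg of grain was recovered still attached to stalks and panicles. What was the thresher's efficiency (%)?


eta = (total - unthreshed) / total * 100
    = (4269 - 213.45) / 4269 * 100
    = 4055.55 / 4269 * 100
    = 95%


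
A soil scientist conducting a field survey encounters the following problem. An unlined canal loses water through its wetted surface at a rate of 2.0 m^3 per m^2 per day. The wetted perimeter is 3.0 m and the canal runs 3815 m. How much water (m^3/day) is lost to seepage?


S = C * P * L
  = 2.0 * 3.0 * 3815
  = 22890 m^3/day


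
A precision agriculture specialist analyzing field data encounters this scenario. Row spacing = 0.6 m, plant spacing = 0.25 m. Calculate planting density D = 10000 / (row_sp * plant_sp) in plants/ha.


D = 10000 / (row_sp * plant_sp)
  = 10000 / (0.6 * 0.25)
  = 10000 / 0.1500
  = 66666.67 plants/ha


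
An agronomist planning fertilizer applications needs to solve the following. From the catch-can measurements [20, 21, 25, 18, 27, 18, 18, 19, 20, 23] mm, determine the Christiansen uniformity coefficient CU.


xbar = 209 / 10 = 20.900
sum|xi - xbar| = 24.800
CU = 100 * (1 - 24.800 / (10 * 20.900))
   = 100 * (1 - 0.1187)
   = 88.13%


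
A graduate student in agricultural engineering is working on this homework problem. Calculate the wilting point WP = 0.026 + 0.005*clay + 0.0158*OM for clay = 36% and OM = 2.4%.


WP = 0.026 + 0.005*36 + 0.0158*2.4
   = 0.026 + 0.1800 + 0.0379
   = 0.2439


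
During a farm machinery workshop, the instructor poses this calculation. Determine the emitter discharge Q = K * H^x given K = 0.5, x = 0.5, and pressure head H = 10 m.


Q = K * H^x
  = 0.5 * 10^0.5
  = 0.5 * 3.1623
  = 1.58 L/h


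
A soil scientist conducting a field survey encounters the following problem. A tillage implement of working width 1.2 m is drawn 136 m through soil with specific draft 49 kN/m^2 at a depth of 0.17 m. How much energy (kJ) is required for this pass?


E = k * d * w * L
  = 49 * 0.17 * 1.2 * 136
  = 1359.46 kJ


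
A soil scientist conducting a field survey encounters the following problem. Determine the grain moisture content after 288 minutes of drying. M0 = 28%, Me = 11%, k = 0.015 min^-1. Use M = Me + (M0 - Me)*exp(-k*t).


M = Me + (M0 - Me) * e^(-k*t)
  = 11 + (28 - 11) * e^(-0.015*288)
  = 11 + 17 * e^(-4.320)
  = 11 + 17 * 0.01330
  = 11 + 0.2261
  = 11.23%


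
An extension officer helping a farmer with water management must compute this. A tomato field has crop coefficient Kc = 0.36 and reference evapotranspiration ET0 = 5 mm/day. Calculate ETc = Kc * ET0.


ETc = Kc * ET0
    = 0.36 * 5
    = 1.80 mm/day


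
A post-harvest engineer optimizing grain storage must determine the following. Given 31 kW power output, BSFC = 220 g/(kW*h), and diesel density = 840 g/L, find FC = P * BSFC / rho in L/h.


FC = P * BSFC / rho_fuel
   = 31 * 220 / 840
   = 6820 / 840
   = 8.12 L/h


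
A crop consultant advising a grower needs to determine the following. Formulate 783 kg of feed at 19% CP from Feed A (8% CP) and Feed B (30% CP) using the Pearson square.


parts_A = CP_b - target = 30 - 19 = 11
parts_B = target - CP_a = 19 - 8 = 11
total_parts = 11 + 11 = 22
Feed A = 783 * 11 / 22 = 391.50 kg
Feed B = 783 * 11 / 22 = 391.50 kg


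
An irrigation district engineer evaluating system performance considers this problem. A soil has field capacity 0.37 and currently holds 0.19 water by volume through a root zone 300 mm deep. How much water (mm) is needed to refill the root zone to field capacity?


SMD = (FC - theta) * D
    = (0.37 - 0.19) * 300
    = 0.180 * 300
    = 54 mm


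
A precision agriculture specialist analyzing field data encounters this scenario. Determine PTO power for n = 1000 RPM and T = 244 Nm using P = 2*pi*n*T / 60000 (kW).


P = 2*pi*n*T / 60000
  = 2*pi * 1000 * 244 / 60000
  = 1533097.21 / 60000
  = 25.55 kW


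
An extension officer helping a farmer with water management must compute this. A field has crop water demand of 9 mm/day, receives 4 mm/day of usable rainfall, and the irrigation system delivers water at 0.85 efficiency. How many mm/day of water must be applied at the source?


IWR = (ETc - Pe) / Ea
    = (9 - 4) / 0.85
    = 5 / 0.85
    = 5.88 mm/day


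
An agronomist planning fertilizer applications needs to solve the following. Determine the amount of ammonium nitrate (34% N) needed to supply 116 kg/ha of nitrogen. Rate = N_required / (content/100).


Rate = N_required / (N_content / 100)
     = 116 / (34 / 100)
     = 116 / 0.34
     = 341.18 kg/ha


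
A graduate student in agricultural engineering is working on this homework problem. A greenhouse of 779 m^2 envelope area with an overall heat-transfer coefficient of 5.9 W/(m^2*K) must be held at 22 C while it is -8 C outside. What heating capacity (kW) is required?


dT = 22 - (-8) = 30 K
Q = U * A * dT
  = 5.9 * 779 * 30
  = 137883 W = 137.88 kW


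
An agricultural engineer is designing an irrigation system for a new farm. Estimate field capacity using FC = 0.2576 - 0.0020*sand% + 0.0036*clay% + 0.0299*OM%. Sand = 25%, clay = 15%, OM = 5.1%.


FC = 0.2576 - 0.0020*25 + 0.0036*15 + 0.0299*5.1
   = 0.2576 - 0.0500 + 0.0540 + 0.1525
   = 0.4141


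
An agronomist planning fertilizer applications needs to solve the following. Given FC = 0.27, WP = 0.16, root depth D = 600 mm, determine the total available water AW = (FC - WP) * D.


AW = (FC - WP) * D
   = (0.27 - 0.16) * 600
   = 0.11 * 600
   = 66 mm


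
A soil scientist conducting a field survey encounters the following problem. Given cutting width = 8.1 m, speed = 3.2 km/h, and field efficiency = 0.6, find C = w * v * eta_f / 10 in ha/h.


C = w * v * eta_f / 10
  = 8.1 * 3.2 * 0.6 / 10
  = 15.55 / 10
  = 1.56 ha/h


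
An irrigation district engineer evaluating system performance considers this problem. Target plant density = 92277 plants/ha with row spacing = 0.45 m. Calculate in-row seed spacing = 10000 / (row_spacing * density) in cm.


spacing = 10000 / (row_sp * density)
        = 10000 / (0.45 * 92277)
        = 10000 / 41524.65
        = 0.24082 m = 24.08 cm


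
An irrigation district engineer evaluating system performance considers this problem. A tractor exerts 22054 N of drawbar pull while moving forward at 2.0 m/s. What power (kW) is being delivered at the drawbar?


P = F * v / 1000
  = 22054 * 2.0 / 1000
  = 44108 / 1000
  = 44.11 kW


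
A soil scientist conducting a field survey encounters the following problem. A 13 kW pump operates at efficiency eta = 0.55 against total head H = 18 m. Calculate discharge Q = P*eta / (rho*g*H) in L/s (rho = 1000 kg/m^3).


Q = (P * 1000 * eta) / (rho * g * H)
  = (13 * 1000 * 0.55) / (1000 * 9.81 * 18)
  = 7150 / 176580
  = 0.04049 m^3/s = 40.49 L/s


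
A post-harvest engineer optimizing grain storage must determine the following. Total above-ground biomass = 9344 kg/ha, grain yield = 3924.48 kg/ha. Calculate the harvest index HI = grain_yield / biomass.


HI = grain_yield / biomass
   = 3924.48 / 9344
   = 0.42


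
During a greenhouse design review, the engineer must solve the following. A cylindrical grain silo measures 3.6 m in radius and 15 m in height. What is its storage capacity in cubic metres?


V = pi * r^2 * h
  = pi * 3.6^2 * 15
  = pi * 12.96 * 15
  = 610.73 m^3


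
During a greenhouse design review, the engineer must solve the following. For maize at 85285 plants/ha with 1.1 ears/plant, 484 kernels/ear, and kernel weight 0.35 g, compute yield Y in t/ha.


Y = density * ears * kernels * kw
  = 85285 * 1.1 * 484 * 0.35 g/ha
  = 15892006.90 g/ha
  = 15892.01 kg/ha = 15.89 t/ha


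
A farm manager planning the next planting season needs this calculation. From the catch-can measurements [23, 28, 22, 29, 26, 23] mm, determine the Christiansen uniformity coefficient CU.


xbar = 151 / 6 = 25.167
sum|xi - xbar| = 15
CU = 100 * (1 - 15 / (6 * 25.167))
   = 100 * (1 - 0.0993)
   = 90.07%


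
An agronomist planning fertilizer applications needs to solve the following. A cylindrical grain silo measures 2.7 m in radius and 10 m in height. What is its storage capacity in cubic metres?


V = pi * r^2 * h
  = pi * 2.7^2 * 10
  = pi * 7.29 * 10
  = 229.02 m^3


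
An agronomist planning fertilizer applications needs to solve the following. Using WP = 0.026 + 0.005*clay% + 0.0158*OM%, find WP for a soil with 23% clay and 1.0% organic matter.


WP = 0.026 + 0.005*23 + 0.0158*1.0
   = 0.026 + 0.1150 + 0.0158
   = 0.1568


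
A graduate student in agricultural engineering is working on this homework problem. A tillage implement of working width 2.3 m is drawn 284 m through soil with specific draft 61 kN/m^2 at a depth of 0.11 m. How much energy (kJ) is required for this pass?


E = k * d * w * L
  = 61 * 0.11 * 2.3 * 284
  = 4382.97 kJ


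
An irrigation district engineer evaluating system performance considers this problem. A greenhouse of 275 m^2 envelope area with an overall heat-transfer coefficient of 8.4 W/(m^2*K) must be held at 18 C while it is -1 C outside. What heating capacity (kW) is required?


dT = 18 - (-1) = 19 K
Q = U * A * dT
  = 8.4 * 275 * 19
  = 43890 W = 43.89 kW


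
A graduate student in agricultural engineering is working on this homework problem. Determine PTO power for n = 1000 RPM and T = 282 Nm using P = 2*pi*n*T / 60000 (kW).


P = 2*pi*n*T / 60000
  = 2*pi * 1000 * 282 / 60000
  = 1771858.26 / 60000
  = 29.53 kW


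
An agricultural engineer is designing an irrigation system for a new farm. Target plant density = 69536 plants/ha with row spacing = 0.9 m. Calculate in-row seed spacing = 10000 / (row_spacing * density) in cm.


spacing = 10000 / (row_sp * density)
        = 10000 / (0.9 * 69536)
        = 10000 / 62582.40
        = 0.15979 m = 15.98 cm


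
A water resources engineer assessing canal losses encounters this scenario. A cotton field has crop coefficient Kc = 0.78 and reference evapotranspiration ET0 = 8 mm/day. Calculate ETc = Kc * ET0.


ETc = Kc * ET0
    = 0.78 * 8
    = 6.24 mm/day


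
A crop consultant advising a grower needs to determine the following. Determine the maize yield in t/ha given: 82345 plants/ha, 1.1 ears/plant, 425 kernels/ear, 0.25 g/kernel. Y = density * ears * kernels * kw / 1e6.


Y = density * ears * kernels * kw
  = 82345 * 1.1 * 425 * 0.25 g/ha
  = 9624071.88 g/ha
  = 9624.07 kg/ha = 9.62 t/ha


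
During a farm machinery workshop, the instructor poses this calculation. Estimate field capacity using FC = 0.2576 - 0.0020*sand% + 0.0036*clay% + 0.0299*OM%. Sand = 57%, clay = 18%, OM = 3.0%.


FC = 0.2576 - 0.0020*57 + 0.0036*18 + 0.0299*3.0
   = 0.2576 - 0.1140 + 0.0648 + 0.0897
   = 0.2981


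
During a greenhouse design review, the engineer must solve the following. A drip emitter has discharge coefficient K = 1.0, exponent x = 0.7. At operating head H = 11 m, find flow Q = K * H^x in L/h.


Q = K * H^x
  = 1.0 * 11^0.7
  = 1.0 * 5.3577
  = 5.36 L/h


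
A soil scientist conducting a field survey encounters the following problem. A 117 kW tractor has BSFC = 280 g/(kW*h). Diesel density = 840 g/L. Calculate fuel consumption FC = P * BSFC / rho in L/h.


FC = P * BSFC / rho_fuel
   = 117 * 280 / 840
   = 32760 / 840
   = 39 L/h


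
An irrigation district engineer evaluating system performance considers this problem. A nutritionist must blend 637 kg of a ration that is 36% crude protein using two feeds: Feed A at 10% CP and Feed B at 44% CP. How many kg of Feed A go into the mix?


parts_A = CP_b - target = 44 - 36 = 8
parts_B = target - CP_a = 36 - 10 = 26
total_parts = 8 + 26 = 34
Feed A = 637 * 8 / 34 = 149.88 kg
Feed B = 637 * 26 / 34 = 487.12 kg

149.88 kg


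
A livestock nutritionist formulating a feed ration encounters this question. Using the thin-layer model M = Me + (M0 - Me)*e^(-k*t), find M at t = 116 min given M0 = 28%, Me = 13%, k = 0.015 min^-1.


M = Me + (M0 - Me) * e^(-k*t)
  = 13 + (28 - 13) * e^(-0.015*116)
  = 13 + 15 * e^(-1.740)
  = 13 + 15 * 0.17552
  = 13 + 2.6328
  = 15.63%


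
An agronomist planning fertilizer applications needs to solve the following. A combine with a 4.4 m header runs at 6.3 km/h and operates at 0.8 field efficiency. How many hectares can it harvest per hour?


C = w * v * eta_f / 10
  = 4.4 * 6.3 * 0.8 / 10
  = 22.18 / 10
  = 2.22 ha/h


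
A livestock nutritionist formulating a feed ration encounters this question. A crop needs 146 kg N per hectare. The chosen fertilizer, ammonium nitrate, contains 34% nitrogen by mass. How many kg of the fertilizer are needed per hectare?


Rate = N_required / (N_content / 100)
     = 146 / (34 / 100)
     = 146 / 0.34
     = 429.41 kg/ha


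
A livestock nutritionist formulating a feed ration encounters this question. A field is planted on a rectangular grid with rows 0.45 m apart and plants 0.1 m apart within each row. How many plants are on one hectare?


D = 10000 / (row_sp * plant_sp)
  = 10000 / (0.45 * 0.1)
  = 10000 / 0.0450
  = 222222.22 plants/ha


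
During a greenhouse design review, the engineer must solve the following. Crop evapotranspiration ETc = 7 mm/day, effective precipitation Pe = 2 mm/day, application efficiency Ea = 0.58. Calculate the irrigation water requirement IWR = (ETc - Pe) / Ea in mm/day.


IWR = (ETc - Pe) / Ea
    = (7 - 2) / 0.58
    = 5 / 0.58
    = 8.62 mm/day


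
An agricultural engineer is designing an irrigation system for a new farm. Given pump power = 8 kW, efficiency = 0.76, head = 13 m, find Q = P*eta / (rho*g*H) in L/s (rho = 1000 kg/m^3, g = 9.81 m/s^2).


Q = (P * 1000 * eta) / (rho * g * H)
  = (8 * 1000 * 0.76) / (1000 * 9.81 * 13)
  = 6080 / 127530
  = 0.04768 m^3/s = 47.68 L/s


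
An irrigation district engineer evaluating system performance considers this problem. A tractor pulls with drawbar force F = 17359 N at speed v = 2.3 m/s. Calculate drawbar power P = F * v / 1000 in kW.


P = F * v / 1000
  = 17359 * 2.3 / 1000
  = 39925.70 / 1000
  = 39.93 kW


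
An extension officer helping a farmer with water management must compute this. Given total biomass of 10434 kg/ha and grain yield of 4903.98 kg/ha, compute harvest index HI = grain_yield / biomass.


HI = grain_yield / biomass
   = 4903.98 / 10434
   = 0.47


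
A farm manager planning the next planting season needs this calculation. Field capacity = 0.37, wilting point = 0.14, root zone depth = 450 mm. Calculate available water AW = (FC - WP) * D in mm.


AW = (FC - WP) * D
   = (0.37 - 0.14) * 450
   = 0.23 * 450
   = 103.50 mm


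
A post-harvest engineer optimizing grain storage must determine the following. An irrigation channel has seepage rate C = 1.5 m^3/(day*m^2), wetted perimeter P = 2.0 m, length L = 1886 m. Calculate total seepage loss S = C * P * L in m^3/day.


S = C * P * L
  = 1.5 * 2.0 * 1886
  = 5658 m^3/day


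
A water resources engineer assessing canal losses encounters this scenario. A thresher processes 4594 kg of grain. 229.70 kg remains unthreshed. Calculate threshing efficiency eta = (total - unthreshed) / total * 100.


eta = (total - unthreshed) / total * 100
    = (4594 - 229.70) / 4594 * 100
    = 4364.30 / 4594 * 100
    = 95%


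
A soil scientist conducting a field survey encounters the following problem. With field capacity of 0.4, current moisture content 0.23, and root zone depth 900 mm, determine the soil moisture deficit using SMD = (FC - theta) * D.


SMD = (FC - theta) * D
    = (0.4 - 0.23) * 900
    = 0.170 * 900
    = 153 mm


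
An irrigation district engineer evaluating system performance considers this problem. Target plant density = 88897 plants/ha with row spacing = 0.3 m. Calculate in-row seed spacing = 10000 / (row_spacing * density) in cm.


spacing = 10000 / (row_sp * density)
        = 10000 / (0.3 * 88897)
        = 10000 / 26669.10
        = 0.37497 m = 37.50 cm


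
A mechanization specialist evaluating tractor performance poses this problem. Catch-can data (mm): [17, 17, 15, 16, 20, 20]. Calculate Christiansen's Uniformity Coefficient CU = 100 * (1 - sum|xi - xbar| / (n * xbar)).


xbar = 105 / 6 = 17.500
sum|xi - xbar| = 10
CU = 100 * (1 - 10 / (6 * 17.500))
   = 100 * (1 - 0.0952)
   = 90.48%


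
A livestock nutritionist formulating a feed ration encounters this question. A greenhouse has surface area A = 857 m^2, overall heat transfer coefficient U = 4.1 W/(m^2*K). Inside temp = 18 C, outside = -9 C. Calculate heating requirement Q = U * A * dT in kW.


dT = 18 - (-9) = 27 K
Q = U * A * dT
  = 4.1 * 857 * 27
  = 94869.90 W = 94.87 kW


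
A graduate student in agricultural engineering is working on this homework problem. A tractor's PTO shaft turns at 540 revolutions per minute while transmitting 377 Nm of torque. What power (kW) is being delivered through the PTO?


P = 2*pi*n*T / 60000
  = 2*pi * 540 * 377 / 60000
  = 1279130.86 / 60000
  = 21.32 kW


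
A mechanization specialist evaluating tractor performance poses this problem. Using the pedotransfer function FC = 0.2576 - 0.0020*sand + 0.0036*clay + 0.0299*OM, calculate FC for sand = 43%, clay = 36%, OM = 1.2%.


FC = 0.2576 - 0.0020*43 + 0.0036*36 + 0.0299*1.2
   = 0.2576 - 0.0860 + 0.1296 + 0.0359
   = 0.3371


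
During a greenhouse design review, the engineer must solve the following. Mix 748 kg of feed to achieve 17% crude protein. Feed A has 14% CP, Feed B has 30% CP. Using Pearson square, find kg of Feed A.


parts_A = CP_b - target = 30 - 17 = 13
parts_B = target - CP_a = 17 - 14 = 3
total_parts = 13 + 3 = 16
Feed A = 748 * 13 / 16 = 607.75 kg
Feed B = 748 * 3 / 16 = 140.25 kg

607.75 kg


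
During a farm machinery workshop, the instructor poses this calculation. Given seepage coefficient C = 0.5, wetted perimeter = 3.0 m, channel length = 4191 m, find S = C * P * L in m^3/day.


S = C * P * L
  = 0.5 * 3.0 * 4191
  = 6286.50 m^3/day


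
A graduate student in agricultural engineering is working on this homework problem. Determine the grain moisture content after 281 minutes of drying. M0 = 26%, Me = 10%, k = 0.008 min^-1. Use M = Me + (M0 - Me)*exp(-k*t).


M = Me + (M0 - Me) * e^(-k*t)
  = 10 + (26 - 10) * e^(-0.008*281)
  = 10 + 16 * e^(-2.248)
  = 10 + 16 * 0.10561
  = 10 + 1.6898
  = 11.69%


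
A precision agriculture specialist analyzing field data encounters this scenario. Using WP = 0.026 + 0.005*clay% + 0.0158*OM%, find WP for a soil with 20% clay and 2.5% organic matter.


WP = 0.026 + 0.005*20 + 0.0158*2.5
   = 0.026 + 0.1000 + 0.0395
   = 0.1655


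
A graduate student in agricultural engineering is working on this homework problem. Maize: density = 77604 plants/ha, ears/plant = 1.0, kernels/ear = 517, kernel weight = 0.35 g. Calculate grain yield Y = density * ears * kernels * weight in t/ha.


Y = density * ears * kernels * kw
  = 77604 * 1.0 * 517 * 0.35 g/ha
  = 14042443.80 g/ha
  = 14042.44 kg/ha = 14.04 t/ha


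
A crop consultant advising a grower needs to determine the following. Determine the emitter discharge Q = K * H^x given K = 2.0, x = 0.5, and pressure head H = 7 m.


Q = K * H^x
  = 2.0 * 7^0.5
  = 2.0 * 2.6458
  = 5.29 L/h


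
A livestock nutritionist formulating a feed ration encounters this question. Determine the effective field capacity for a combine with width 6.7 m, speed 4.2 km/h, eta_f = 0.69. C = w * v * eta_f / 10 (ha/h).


C = w * v * eta_f / 10
  = 6.7 * 4.2 * 0.69 / 10
  = 19.42 / 10
  = 1.94 ha/h


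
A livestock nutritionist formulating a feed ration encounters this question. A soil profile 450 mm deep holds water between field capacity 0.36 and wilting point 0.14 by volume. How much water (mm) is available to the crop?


AW = (FC - WP) * D
   = (0.36 - 0.14) * 450
   = 0.22 * 450
   = 99 mm


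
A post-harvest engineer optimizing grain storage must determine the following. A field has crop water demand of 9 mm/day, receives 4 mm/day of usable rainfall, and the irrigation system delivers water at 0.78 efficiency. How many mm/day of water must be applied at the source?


IWR = (ETc - Pe) / Ea
    = (9 - 4) / 0.78
    = 5 / 0.78
    = 6.41 mm/day


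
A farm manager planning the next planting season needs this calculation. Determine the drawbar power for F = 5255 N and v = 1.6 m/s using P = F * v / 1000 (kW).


P = F * v / 1000
  = 5255 * 1.6 / 1000
  = 8408 / 1000
  = 8.41 kW


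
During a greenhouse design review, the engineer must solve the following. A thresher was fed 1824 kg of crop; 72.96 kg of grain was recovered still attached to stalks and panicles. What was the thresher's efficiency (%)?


eta = (total - unthreshed) / total * 100
    = (1824 - 72.96) / 1824 * 100
    = 1751.04 / 1824 * 100
    = 96%


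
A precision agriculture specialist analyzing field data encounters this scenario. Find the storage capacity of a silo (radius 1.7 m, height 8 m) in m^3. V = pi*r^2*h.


V = pi * r^2 * h
  = pi * 1.7^2 * 8
  = pi * 2.89 * 8
  = 72.63 m^3


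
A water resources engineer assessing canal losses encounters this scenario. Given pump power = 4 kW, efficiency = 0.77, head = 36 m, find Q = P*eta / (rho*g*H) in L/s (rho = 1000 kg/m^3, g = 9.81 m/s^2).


Q = (P * 1000 * eta) / (rho * g * H)
  = (4 * 1000 * 0.77) / (1000 * 9.81 * 36)
  = 3080 / 353160
  = 0.00872 m^3/s = 8.72 L/s


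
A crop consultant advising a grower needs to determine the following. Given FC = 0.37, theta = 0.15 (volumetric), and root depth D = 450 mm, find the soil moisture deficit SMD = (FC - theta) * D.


SMD = (FC - theta) * D
    = (0.37 - 0.15) * 450
    = 0.220 * 450
    = 99 mm


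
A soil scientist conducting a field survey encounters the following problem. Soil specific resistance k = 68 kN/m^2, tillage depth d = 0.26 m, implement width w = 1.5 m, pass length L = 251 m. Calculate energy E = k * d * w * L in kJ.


E = k * d * w * L
  = 68 * 0.26 * 1.5 * 251
  = 6656.52 kJ


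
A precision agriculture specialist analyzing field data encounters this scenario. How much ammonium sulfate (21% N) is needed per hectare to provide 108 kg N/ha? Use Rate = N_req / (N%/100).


Rate = N_required / (N_content / 100)
     = 108 / (21 / 100)
     = 108 / 0.21
     = 514.29 kg/ha


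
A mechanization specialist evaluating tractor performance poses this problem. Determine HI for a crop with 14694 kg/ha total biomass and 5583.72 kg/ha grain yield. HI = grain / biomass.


HI = grain_yield / biomass
   = 5583.72 / 14694
   = 0.38


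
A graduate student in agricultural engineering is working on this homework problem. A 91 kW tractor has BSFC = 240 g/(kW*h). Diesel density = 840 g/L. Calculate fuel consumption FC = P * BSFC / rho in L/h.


FC = P * BSFC / rho_fuel
   = 91 * 240 / 840
   = 21840 / 840
   = 26 L/h


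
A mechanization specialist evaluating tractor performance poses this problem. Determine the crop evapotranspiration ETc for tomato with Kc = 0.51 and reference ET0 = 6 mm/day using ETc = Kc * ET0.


ETc = Kc * ET0
    = 0.51 * 6
    = 3.06 mm/day


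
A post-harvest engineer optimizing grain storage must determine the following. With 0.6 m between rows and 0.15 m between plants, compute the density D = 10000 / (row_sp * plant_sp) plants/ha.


D = 10000 / (row_sp * plant_sp)
  = 10000 / (0.6 * 0.15)
  = 10000 / 0.0900
  = 111111.11 plants/ha


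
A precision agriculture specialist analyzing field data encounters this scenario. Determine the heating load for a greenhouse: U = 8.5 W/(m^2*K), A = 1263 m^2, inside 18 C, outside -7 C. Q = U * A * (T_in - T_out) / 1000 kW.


dT = 18 - (-7) = 25 K
Q = U * A * dT
  = 8.5 * 1263 * 25
  = 268387.50 W = 268.39 kW


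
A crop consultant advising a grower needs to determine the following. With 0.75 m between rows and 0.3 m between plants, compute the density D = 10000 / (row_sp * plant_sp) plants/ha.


D = 10000 / (row_sp * plant_sp)
  = 10000 / (0.75 * 0.3)
  = 10000 / 0.2250
  = 44444.44 plants/ha


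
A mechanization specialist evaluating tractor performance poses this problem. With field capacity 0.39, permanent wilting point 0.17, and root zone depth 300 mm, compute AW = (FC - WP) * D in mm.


AW = (FC - WP) * D
   = (0.39 - 0.17) * 300
   = 0.22 * 300
   = 66 mm


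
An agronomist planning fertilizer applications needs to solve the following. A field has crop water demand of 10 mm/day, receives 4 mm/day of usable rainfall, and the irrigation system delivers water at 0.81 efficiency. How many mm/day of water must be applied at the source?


IWR = (ETc - Pe) / Ea
    = (10 - 4) / 0.81
    = 6 / 0.81
    = 7.41 mm/day


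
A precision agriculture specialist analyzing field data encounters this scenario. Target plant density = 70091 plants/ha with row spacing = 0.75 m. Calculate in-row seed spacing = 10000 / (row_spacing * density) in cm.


spacing = 10000 / (row_sp * density)
        = 10000 / (0.75 * 70091)
        = 10000 / 52568.25
        = 0.19023 m = 19.02 cm


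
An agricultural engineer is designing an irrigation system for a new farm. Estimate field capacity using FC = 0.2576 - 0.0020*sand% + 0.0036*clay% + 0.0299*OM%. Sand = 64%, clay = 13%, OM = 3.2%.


FC = 0.2576 - 0.0020*64 + 0.0036*13 + 0.0299*3.2
   = 0.2576 - 0.1280 + 0.0468 + 0.0957
   = 0.2721


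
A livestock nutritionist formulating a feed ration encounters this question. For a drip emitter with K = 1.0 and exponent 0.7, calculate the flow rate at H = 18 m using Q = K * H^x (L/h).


Q = K * H^x
  = 1.0 * 18^0.7
  = 1.0 * 7.5629
  = 7.56 L/h


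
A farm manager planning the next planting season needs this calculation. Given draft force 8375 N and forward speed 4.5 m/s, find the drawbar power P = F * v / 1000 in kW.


P = F * v / 1000
  = 8375 * 4.5 / 1000
  = 37687.50 / 1000
  = 37.69 kW


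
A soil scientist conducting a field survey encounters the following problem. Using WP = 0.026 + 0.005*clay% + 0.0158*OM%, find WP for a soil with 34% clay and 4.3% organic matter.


WP = 0.026 + 0.005*34 + 0.0158*4.3
   = 0.026 + 0.1700 + 0.0679
   = 0.2639


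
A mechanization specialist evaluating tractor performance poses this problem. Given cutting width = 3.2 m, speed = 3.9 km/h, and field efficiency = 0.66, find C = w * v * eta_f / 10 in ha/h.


C = w * v * eta_f / 10
  = 3.2 * 3.9 * 0.66 / 10
  = 8.24 / 10
  = 0.82 ha/h


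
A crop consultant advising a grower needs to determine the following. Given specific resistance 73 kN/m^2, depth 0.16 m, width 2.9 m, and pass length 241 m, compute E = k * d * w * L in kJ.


E = k * d * w * L
  = 73 * 0.16 * 2.9 * 241
  = 8163.15 kJ


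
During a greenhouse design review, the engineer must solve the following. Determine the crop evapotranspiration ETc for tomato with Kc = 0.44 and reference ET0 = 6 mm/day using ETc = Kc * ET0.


ETc = Kc * ET0
    = 0.44 * 6
    = 2.64 mm/day


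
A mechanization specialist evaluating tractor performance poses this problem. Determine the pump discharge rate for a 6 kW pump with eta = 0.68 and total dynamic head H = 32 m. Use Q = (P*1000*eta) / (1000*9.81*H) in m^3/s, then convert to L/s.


Q = (P * 1000 * eta) / (rho * g * H)
  = (6 * 1000 * 0.68) / (1000 * 9.81 * 32)
  = 4080 / 313920
  = 0.01300 m^3/s = 13.00 L/s


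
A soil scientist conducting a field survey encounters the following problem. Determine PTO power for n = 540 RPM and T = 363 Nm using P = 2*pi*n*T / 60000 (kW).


P = 2*pi*n*T / 60000
  = 2*pi * 540 * 363 / 60000
  = 1231629.98 / 60000
  = 20.53 kW
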